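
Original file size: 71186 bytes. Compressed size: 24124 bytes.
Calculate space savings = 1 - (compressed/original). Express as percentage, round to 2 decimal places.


ratio = compressed/original = 24124/71186 = 0.338887
savings = 1 - ratio = 1 - 0.338887 = 0.661113
as a percentage: 0.661113 * 100 = 66.11%

Space savings = 1 - 24124/71186 = 66.11%


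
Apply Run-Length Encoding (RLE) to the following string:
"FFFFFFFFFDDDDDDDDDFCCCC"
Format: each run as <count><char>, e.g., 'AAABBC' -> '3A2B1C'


Scanning runs left to right:
  i=0: run of 'F' x 9 -> '9F'
  i=9: run of 'D' x 9 -> '9D'
  i=18: run of 'F' x 1 -> '1F'
  i=19: run of 'C' x 4 -> '4C'

RLE = 9F9D1F4C


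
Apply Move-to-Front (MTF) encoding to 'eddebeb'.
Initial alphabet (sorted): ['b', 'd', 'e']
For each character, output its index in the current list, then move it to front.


MTF encoding:
'e': index 2 in ['b', 'd', 'e'] -> ['e', 'b', 'd']
'd': index 2 in ['e', 'b', 'd'] -> ['d', 'e', 'b']
'd': index 0 in ['d', 'e', 'b'] -> ['d', 'e', 'b']
'e': index 1 in ['d', 'e', 'b'] -> ['e', 'd', 'b']
'b': index 2 in ['e', 'd', 'b'] -> ['b', 'e', 'd']
'e': index 1 in ['b', 'e', 'd'] -> ['e', 'b', 'd']
'b': index 1 in ['e', 'b', 'd'] -> ['b', 'e', 'd']


Output: [2, 2, 0, 1, 2, 1, 1]


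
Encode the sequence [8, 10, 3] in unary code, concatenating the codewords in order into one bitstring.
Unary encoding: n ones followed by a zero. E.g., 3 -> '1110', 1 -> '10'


Encode each number as n ones followed by a terminating 0:
  8 -> 111111110 (9 bits)
  10 -> 11111111110 (11 bits)
  3 -> 1110 (4 bits)
Total length = 9 + 11 + 4 = 24 bits.

Unary([8, 10, 3]) = 111111110111111111101110 (24 bits)


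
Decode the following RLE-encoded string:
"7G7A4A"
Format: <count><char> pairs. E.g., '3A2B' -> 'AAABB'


Expanding each <count><char> pair:
  7G -> 'GGGGGGG'
  7A -> 'AAAAAAA'
  4A -> 'AAAA'

Decoded = GGGGGGGAAAAAAAAAAA


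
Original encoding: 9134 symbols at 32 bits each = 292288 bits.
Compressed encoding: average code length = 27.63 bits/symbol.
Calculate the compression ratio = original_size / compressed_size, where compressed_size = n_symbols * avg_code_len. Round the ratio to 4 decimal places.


original_size = n_symbols * orig_bits = 9134 * 32 = 292288 bits
compressed_size = n_symbols * avg_code_len = 9134 * 27.63 = 252372.42 bits
ratio = original_size / compressed_size = 292288 / 252372.42 = 1.1582

Compression ratio = 1.1582


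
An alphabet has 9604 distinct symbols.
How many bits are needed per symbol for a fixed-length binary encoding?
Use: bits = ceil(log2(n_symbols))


log2(9604) = 13.2294
Bracket: 2^13 = 8192 < 9604 <= 2^14 = 16384
So ceil(log2(9604)) = 14

bits = ceil(log2(9604)) = ceil(13.2294) = 14 bits


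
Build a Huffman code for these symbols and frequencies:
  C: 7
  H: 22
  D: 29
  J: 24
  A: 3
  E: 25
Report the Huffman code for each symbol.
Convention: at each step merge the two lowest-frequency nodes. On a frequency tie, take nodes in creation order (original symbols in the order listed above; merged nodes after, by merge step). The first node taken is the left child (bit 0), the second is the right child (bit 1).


Huffman tree construction:
Step 1: Merge A(3) + C(7) = 10
Step 2: Merge (A+C)(10) + H(22) = 32
Step 3: Merge J(24) + E(25) = 49
Step 4: Merge D(29) + ((A+C)+H)(32) = 61
Step 5: Merge (J+E)(49) + (D+((A+C)+H))(61) = 110
Read each symbol's code off the tree from the root (left child = 0, right child = 1).

Codes:
  C: 1101 (length 4)
  H: 111 (length 3)
  D: 10 (length 2)
  J: 00 (length 2)
  A: 1100 (length 4)
  E: 01 (length 2)
Average code length: 262/110 = 2.3818 bits/symbol


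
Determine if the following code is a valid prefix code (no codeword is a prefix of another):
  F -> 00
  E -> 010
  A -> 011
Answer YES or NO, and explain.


Checking each pair (does one codeword prefix another?):
  F='00' vs E='010': no prefix
  F='00' vs A='011': no prefix
  E='010' vs F='00': no prefix
  E='010' vs A='011': no prefix
  A='011' vs F='00': no prefix
  A='011' vs E='010': no prefix
No violation found over all pairs.

YES -- this is a valid prefix code. No codeword is a prefix of any other codeword.


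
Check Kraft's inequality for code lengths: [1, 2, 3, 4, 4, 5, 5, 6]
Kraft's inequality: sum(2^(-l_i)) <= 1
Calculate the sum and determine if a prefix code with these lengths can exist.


Sum = 2^(-1) + 2^(-2) + 2^(-3) + 2^(-4) + 2^(-4) + 2^(-5) + 2^(-5) + 2^(-6)
    = 0.5 + 0.25 + 0.125 + 0.0625 + 0.0625 + 0.03125 + 0.03125 + 0.015625
    = 69/64 = 1.078125
Since 1.078125 > 1, Kraft's inequality is NOT satisfied.
A prefix code with these lengths CANNOT exist.

Kraft sum = 1.078125. Not satisfied.


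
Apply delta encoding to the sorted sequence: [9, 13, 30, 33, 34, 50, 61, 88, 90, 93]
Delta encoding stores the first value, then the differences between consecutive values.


First value: 9
Deltas:
  13 - 9 = 4
  30 - 13 = 17
  33 - 30 = 3
  34 - 33 = 1
  50 - 34 = 16
  61 - 50 = 11
  88 - 61 = 27
  90 - 88 = 2
  93 - 90 = 3


Delta encoded: [9, 4, 17, 3, 1, 16, 11, 27, 2, 3]


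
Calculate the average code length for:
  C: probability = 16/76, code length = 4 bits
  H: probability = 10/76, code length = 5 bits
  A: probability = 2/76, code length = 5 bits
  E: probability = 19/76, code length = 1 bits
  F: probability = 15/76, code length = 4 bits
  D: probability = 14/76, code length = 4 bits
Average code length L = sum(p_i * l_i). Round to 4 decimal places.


Weighted contributions p_i * l_i:
  C: (16/76) * 4 = 64/76
  H: (10/76) * 5 = 50/76
  A: (2/76) * 5 = 10/76
  E: (19/76) * 1 = 19/76
  F: (15/76) * 4 = 60/76
  D: (14/76) * 4 = 56/76
Sum = (64 + 50 + 10 + 19 + 60 + 56)/76 = 259/76

L = 259/76 = 3.4079 bits/symbol


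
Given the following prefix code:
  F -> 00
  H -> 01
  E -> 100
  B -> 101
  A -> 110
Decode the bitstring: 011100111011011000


Decoding step by step:
Bits 01 -> H
Bits 110 -> A
Bits 01 -> H
Bits 110 -> A
Bits 110 -> A
Bits 110 -> A
Bits 00 -> F


Decoded message: HAHAAAF


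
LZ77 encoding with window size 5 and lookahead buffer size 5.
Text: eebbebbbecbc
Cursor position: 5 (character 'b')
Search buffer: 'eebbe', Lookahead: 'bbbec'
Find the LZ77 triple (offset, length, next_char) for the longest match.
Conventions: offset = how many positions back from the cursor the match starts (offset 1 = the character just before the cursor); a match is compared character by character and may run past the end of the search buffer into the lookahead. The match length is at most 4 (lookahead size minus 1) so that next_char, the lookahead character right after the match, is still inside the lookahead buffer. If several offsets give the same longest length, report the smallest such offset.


Try each offset into the search buffer:
  offset=1 (pos 4, char 'e'): match length 0
  offset=2 (pos 3, char 'b'): match length 1
  offset=3 (pos 2, char 'b'): match length 2
  offset=4 (pos 1, char 'e'): match length 0
  offset=5 (pos 0, char 'e'): match length 0
Longest match has length 2 at offset 3.
next_char = character at position 5 + 2 = 7 -> 'b'

Best match: offset=3, length=2 (matching 'bb' starting at position 2)
LZ77 triple: (3, 2, 'b')


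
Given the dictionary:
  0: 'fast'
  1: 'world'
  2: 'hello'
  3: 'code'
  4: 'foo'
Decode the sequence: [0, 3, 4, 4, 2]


Look up each index in the dictionary:
  0 -> 'fast'
  3 -> 'code'
  4 -> 'foo'
  4 -> 'foo'
  2 -> 'hello'

Decoded: "fast code foo foo hello"


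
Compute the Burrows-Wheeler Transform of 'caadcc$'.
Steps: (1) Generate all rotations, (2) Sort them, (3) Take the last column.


Rotations (sorted):
  0: $caadcc -> last char: c
  1: aadcc$c -> last char: c
  2: adcc$ca -> last char: a
  3: c$caadc -> last char: c
  4: caadcc$ -> last char: $
  5: cc$caad -> last char: d
  6: dcc$caa -> last char: a


BWT = ccac$da


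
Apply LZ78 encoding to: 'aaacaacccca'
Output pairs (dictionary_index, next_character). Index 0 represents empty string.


LZ78 encoding steps:
Dictionary: {0: ''}
Step 1: w='' (idx 0), next='a' -> output (0, 'a'), add 'a' as idx 1
Step 2: w='a' (idx 1), next='a' -> output (1, 'a'), add 'aa' as idx 2
Step 3: w='' (idx 0), next='c' -> output (0, 'c'), add 'c' as idx 3
Step 4: w='aa' (idx 2), next='c' -> output (2, 'c'), add 'aac' as idx 4
Step 5: w='c' (idx 3), next='c' -> output (3, 'c'), add 'cc' as idx 5
Step 6: w='c' (idx 3), next='a' -> output (3, 'a'), add 'ca' as idx 6


Encoded: [(0, 'a'), (1, 'a'), (0, 'c'), (2, 'c'), (3, 'c'), (3, 'a')]


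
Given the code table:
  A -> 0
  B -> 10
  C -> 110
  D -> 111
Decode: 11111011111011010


Decoding:
111 -> D
110 -> C
111 -> D
110 -> C
110 -> C
10 -> B


Result: DCDCCB


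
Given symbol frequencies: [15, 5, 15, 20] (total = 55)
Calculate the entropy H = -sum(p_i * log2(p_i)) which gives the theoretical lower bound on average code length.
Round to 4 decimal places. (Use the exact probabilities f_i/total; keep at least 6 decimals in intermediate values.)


Per-symbol terms -p_i * log2(p_i) with p_i = f_i/55:
  p = 15/55 = 0.272727: log2(p) = -1.874469, -p*log2(p) = 0.511219
  p = 5/55 = 0.090909: log2(p) = -3.459432, -p*log2(p) = 0.314494
  p = 15/55 = 0.272727: log2(p) = -1.874469, -p*log2(p) = 0.511219
  p = 20/55 = 0.363636: log2(p) = -1.459432, -p*log2(p) = 0.530702
H = 0.511219 + 0.314494 + 0.511219 + 0.530702 = 1.867634

H = 1.8676 bits/symbol


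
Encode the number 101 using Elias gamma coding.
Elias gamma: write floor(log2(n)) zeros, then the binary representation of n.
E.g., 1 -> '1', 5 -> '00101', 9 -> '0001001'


num_bits = floor(log2(101)) + 1 = 7
leading_zeros = num_bits - 1 = 6
binary(101) = 1100101

Elias gamma(101) = '000000' + '1100101' = 0000001100101 (13 bits)


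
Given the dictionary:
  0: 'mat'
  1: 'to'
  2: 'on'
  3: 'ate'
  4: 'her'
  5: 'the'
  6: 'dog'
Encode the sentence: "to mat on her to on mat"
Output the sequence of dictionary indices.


Look up each word in the dictionary:
  'to' -> 1
  'mat' -> 0
  'on' -> 2
  'her' -> 4
  'to' -> 1
  'on' -> 2
  'mat' -> 0

Encoded: [1, 0, 2, 4, 1, 2, 0]


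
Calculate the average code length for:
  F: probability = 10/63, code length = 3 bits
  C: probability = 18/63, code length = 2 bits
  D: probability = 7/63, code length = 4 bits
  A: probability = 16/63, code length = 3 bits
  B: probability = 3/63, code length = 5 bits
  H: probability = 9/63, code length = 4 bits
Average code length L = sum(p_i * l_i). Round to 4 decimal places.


Weighted contributions p_i * l_i:
  F: (10/63) * 3 = 30/63
  C: (18/63) * 2 = 36/63
  D: (7/63) * 4 = 28/63
  A: (16/63) * 3 = 48/63
  B: (3/63) * 5 = 15/63
  H: (9/63) * 4 = 36/63
Sum = (30 + 36 + 28 + 48 + 15 + 36)/63 = 193/63

L = 193/63 = 3.0635 bits/symbol


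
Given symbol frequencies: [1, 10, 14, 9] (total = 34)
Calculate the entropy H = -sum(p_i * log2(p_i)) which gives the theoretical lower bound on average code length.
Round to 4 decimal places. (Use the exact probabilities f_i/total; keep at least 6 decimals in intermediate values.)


Per-symbol terms -p_i * log2(p_i) with p_i = f_i/34:
  p = 1/34 = 0.029412: log2(p) = -5.087463, -p*log2(p) = 0.149631
  p = 10/34 = 0.294118: log2(p) = -1.765535, -p*log2(p) = 0.519275
  p = 14/34 = 0.411765: log2(p) = -1.280108, -p*log2(p) = 0.527103
  p = 9/34 = 0.264706: log2(p) = -1.917538, -p*log2(p) = 0.507584
H = 0.149631 + 0.519275 + 0.527103 + 0.507584 = 1.703593

H = 1.7036 bits/symbol


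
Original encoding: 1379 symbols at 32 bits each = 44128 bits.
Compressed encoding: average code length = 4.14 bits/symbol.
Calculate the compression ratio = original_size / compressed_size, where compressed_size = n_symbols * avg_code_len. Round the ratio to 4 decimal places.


original_size = n_symbols * orig_bits = 1379 * 32 = 44128 bits
compressed_size = n_symbols * avg_code_len = 1379 * 4.14 = 5709.06 bits
ratio = original_size / compressed_size = 44128 / 5709.06 = 7.7295

Compression ratio = 7.7295


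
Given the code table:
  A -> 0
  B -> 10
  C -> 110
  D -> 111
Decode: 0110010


Decoding:
0 -> A
110 -> C
0 -> A
10 -> B


Result: ACAB


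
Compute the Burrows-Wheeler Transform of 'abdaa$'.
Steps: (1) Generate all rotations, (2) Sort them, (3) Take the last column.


Rotations (sorted):
  0: $abdaa -> last char: a
  1: a$abda -> last char: a
  2: aa$abd -> last char: d
  3: abdaa$ -> last char: $
  4: bdaa$a -> last char: a
  5: daa$ab -> last char: b


BWT = aad$ab


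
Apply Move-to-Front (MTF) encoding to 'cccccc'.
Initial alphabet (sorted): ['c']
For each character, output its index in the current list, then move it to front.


MTF encoding:
'c': index 0 in ['c'] -> ['c']
'c': index 0 in ['c'] -> ['c']
'c': index 0 in ['c'] -> ['c']
'c': index 0 in ['c'] -> ['c']
'c': index 0 in ['c'] -> ['c']
'c': index 0 in ['c'] -> ['c']


Output: [0, 0, 0, 0, 0, 0]


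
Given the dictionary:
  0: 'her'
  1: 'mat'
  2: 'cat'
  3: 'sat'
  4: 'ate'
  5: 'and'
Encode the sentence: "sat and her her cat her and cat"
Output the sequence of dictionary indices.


Look up each word in the dictionary:
  'sat' -> 3
  'and' -> 5
  'her' -> 0
  'her' -> 0
  'cat' -> 2
  'her' -> 0
  'and' -> 5
  'cat' -> 2

Encoded: [3, 5, 0, 0, 2, 0, 5, 2]


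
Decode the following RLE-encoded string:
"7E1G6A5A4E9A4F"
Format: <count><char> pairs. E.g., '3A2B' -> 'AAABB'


Expanding each <count><char> pair:
  7E -> 'EEEEEEE'
  1G -> 'G'
  6A -> 'AAAAAA'
  5A -> 'AAAAA'
  4E -> 'EEEE'
  9A -> 'AAAAAAAAA'
  4F -> 'FFFF'

Decoded = EEEEEEEGAAAAAAAAAAAEEEEAAAAAAAAAFFFF


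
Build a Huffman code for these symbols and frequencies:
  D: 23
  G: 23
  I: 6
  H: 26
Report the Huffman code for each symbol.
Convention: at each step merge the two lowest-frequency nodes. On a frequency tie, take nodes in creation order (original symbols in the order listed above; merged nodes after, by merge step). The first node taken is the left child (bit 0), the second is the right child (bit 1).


Huffman tree construction:
Step 1: Merge I(6) + D(23) = 29
Step 2: Merge G(23) + H(26) = 49
Step 3: Merge (I+D)(29) + (G+H)(49) = 78
Read each symbol's code off the tree from the root (left child = 0, right child = 1).

Codes:
  D: 01 (length 2)
  G: 10 (length 2)
  I: 00 (length 2)
  H: 11 (length 2)
Average code length: 156/78 = 2.0000 bits/symbol


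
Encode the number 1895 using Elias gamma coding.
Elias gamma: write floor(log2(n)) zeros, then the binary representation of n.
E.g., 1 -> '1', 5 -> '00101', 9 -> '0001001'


num_bits = floor(log2(1895)) + 1 = 11
leading_zeros = num_bits - 1 = 10
binary(1895) = 11101100111

Elias gamma(1895) = '0000000000' + '11101100111' = 000000000011101100111 (21 bits)


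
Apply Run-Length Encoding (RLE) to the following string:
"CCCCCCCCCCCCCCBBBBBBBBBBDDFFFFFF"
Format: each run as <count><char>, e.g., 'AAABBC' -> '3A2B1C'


Scanning runs left to right:
  i=0: run of 'C' x 14 -> '14C'
  i=14: run of 'B' x 10 -> '10B'
  i=24: run of 'D' x 2 -> '2D'
  i=26: run of 'F' x 6 -> '6F'

RLE = 14C10B2D6F


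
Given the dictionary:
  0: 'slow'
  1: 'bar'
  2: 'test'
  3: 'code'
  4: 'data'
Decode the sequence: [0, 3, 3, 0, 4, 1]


Look up each index in the dictionary:
  0 -> 'slow'
  3 -> 'code'
  3 -> 'code'
  0 -> 'slow'
  4 -> 'data'
  1 -> 'bar'

Decoded: "slow code code slow data bar"


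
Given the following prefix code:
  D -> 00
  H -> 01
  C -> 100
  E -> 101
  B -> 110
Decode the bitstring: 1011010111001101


Decoding step by step:
Bits 101 -> E
Bits 101 -> E
Bits 01 -> H
Bits 110 -> B
Bits 01 -> H
Bits 101 -> E


Decoded message: EEHBHE


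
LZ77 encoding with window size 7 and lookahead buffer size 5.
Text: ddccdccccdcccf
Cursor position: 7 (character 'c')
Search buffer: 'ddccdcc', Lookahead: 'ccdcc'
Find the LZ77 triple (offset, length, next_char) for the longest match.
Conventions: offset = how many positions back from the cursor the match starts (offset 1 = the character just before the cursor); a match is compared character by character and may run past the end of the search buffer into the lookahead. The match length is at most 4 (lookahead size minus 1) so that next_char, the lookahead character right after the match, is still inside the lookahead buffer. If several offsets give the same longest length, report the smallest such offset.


Try each offset into the search buffer:
  offset=1 (pos 6, char 'c'): match length 2
  offset=2 (pos 5, char 'c'): match length 2
  offset=3 (pos 4, char 'd'): match length 0
  offset=4 (pos 3, char 'c'): match length 1
  offset=5 (pos 2, char 'c'): match length 4
  offset=6 (pos 1, char 'd'): match length 0
  offset=7 (pos 0, char 'd'): match length 0
Longest match has length 4 at offset 5.
next_char = character at position 7 + 4 = 11 -> 'c'

Best match: offset=5, length=4 (matching 'ccdc' starting at position 2)
LZ77 triple: (5, 4, 'c')


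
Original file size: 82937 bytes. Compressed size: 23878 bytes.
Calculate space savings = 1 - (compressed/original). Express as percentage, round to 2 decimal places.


ratio = compressed/original = 23878/82937 = 0.287905
savings = 1 - ratio = 1 - 0.287905 = 0.712095
as a percentage: 0.712095 * 100 = 71.21%

Space savings = 1 - 23878/82937 = 71.21%


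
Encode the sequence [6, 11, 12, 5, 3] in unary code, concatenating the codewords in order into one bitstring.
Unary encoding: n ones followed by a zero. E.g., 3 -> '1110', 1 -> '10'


Encode each number as n ones followed by a terminating 0:
  6 -> 1111110 (7 bits)
  11 -> 111111111110 (12 bits)
  12 -> 1111111111110 (13 bits)
  5 -> 111110 (6 bits)
  3 -> 1110 (4 bits)
Total length = 7 + 12 + 13 + 6 + 4 = 42 bits.

Unary([6, 11, 12, 5, 3]) = 111111011111111111011111111111101111101110 (42 bits)


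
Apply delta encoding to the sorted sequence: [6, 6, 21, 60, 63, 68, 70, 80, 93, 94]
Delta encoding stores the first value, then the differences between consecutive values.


First value: 6
Deltas:
  6 - 6 = 0
  21 - 6 = 15
  60 - 21 = 39
  63 - 60 = 3
  68 - 63 = 5
  70 - 68 = 2
  80 - 70 = 10
  93 - 80 = 13
  94 - 93 = 1


Delta encoded: [6, 0, 15, 39, 3, 5, 2, 10, 13, 1]


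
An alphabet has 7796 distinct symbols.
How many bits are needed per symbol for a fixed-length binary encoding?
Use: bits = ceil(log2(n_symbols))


log2(7796) = 12.9285
Bracket: 2^12 = 4096 < 7796 <= 2^13 = 8192
So ceil(log2(7796)) = 13

bits = ceil(log2(7796)) = ceil(12.9285) = 13 bits


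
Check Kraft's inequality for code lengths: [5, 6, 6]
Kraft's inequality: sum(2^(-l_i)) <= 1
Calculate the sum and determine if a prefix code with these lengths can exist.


Sum = 2^(-5) + 2^(-6) + 2^(-6)
    = 0.03125 + 0.015625 + 0.015625
    = 4/64 = 0.0625
Since 0.0625 <= 1, Kraft's inequality IS satisfied.
A prefix code with these lengths CAN exist.

Kraft sum = 0.0625. Satisfied.


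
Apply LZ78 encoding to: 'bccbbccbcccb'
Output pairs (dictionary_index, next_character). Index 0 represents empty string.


LZ78 encoding steps:
Dictionary: {0: ''}
Step 1: w='' (idx 0), next='b' -> output (0, 'b'), add 'b' as idx 1
Step 2: w='' (idx 0), next='c' -> output (0, 'c'), add 'c' as idx 2
Step 3: w='c' (idx 2), next='b' -> output (2, 'b'), add 'cb' as idx 3
Step 4: w='b' (idx 1), next='c' -> output (1, 'c'), add 'bc' as idx 4
Step 5: w='cb' (idx 3), next='c' -> output (3, 'c'), add 'cbc' as idx 5
Step 6: w='c' (idx 2), next='c' -> output (2, 'c'), add 'cc' as idx 6
Step 7: w='b' (idx 1), end of input -> output (1, '')


Encoded: [(0, 'b'), (0, 'c'), (2, 'b'), (1, 'c'), (3, 'c'), (2, 'c'), (1, '')]


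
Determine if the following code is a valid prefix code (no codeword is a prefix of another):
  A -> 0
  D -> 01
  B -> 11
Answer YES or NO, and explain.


Checking each pair (does one codeword prefix another?):
  A='0' vs D='01': prefix -- VIOLATION

NO -- this is NOT a valid prefix code. A (0) is a prefix of D (01).


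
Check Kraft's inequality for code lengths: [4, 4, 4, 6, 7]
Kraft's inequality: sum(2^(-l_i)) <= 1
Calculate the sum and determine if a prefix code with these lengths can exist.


Sum = 2^(-4) + 2^(-4) + 2^(-4) + 2^(-6) + 2^(-7)
    = 0.0625 + 0.0625 + 0.0625 + 0.015625 + 0.0078125
    = 27/128 = 0.2109375
Since 0.2109375 <= 1, Kraft's inequality IS satisfied.
A prefix code with these lengths CAN exist.

Kraft sum = 0.2109375. Satisfied.


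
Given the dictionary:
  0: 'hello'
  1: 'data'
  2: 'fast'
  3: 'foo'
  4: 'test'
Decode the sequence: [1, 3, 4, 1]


Look up each index in the dictionary:
  1 -> 'data'
  3 -> 'foo'
  4 -> 'test'
  1 -> 'data'

Decoded: "data foo test data"


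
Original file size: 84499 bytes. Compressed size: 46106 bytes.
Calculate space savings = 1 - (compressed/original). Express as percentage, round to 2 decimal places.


ratio = compressed/original = 46106/84499 = 0.54564
savings = 1 - ratio = 1 - 0.54564 = 0.45436
as a percentage: 0.45436 * 100 = 45.44%

Space savings = 1 - 46106/84499 = 45.44%


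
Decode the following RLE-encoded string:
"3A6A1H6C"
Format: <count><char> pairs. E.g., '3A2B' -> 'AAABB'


Expanding each <count><char> pair:
  3A -> 'AAA'
  6A -> 'AAAAAA'
  1H -> 'H'
  6C -> 'CCCCCC'

Decoded = AAAAAAAAAHCCCCCC


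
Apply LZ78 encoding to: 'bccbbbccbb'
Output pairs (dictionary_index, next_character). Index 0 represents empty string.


LZ78 encoding steps:
Dictionary: {0: ''}
Step 1: w='' (idx 0), next='b' -> output (0, 'b'), add 'b' as idx 1
Step 2: w='' (idx 0), next='c' -> output (0, 'c'), add 'c' as idx 2
Step 3: w='c' (idx 2), next='b' -> output (2, 'b'), add 'cb' as idx 3
Step 4: w='b' (idx 1), next='b' -> output (1, 'b'), add 'bb' as idx 4
Step 5: w='c' (idx 2), next='c' -> output (2, 'c'), add 'cc' as idx 5
Step 6: w='bb' (idx 4), end of input -> output (4, '')


Encoded: [(0, 'b'), (0, 'c'), (2, 'b'), (1, 'b'), (2, 'c'), (4, '')]


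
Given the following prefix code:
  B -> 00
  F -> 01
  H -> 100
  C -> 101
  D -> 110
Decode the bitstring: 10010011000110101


Decoding step by step:
Bits 100 -> H
Bits 100 -> H
Bits 110 -> D
Bits 00 -> B
Bits 110 -> D
Bits 101 -> C


Decoded message: HHDBDC


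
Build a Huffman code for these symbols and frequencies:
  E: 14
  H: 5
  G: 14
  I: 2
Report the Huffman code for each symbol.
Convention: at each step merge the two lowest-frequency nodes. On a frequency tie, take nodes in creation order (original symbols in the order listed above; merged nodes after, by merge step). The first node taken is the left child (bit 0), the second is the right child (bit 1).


Huffman tree construction:
Step 1: Merge I(2) + H(5) = 7
Step 2: Merge (I+H)(7) + E(14) = 21
Step 3: Merge G(14) + ((I+H)+E)(21) = 35
Read each symbol's code off the tree from the root (left child = 0, right child = 1).

Codes:
  E: 11 (length 2)
  H: 101 (length 3)
  G: 0 (length 1)
  I: 100 (length 3)
Average code length: 63/35 = 1.8000 bits/symbol


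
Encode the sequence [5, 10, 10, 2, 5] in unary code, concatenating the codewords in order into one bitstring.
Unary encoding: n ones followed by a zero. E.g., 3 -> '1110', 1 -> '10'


Encode each number as n ones followed by a terminating 0:
  5 -> 111110 (6 bits)
  10 -> 11111111110 (11 bits)
  10 -> 11111111110 (11 bits)
  2 -> 110 (3 bits)
  5 -> 111110 (6 bits)
Total length = 6 + 11 + 11 + 3 + 6 = 37 bits.

Unary([5, 10, 10, 2, 5]) = 1111101111111111011111111110110111110 (37 bits)


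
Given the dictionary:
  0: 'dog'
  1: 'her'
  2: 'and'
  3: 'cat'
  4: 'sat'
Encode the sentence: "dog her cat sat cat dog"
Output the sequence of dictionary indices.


Look up each word in the dictionary:
  'dog' -> 0
  'her' -> 1
  'cat' -> 3
  'sat' -> 4
  'cat' -> 3
  'dog' -> 0

Encoded: [0, 1, 3, 4, 3, 0]


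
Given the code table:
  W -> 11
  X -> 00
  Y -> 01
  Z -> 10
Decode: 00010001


Decoding:
00 -> X
01 -> Y
00 -> X
01 -> Y


Result: XYXY


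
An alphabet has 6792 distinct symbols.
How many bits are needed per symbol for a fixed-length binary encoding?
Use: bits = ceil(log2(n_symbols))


log2(6792) = 12.7296
Bracket: 2^12 = 4096 < 6792 <= 2^13 = 8192
So ceil(log2(6792)) = 13

bits = ceil(log2(6792)) = ceil(12.7296) = 13 bits


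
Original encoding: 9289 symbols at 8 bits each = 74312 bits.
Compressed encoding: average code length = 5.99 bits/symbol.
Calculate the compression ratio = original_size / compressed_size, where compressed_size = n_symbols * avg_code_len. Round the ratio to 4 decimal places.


original_size = n_symbols * orig_bits = 9289 * 8 = 74312 bits
compressed_size = n_symbols * avg_code_len = 9289 * 5.99 = 55641.11 bits
ratio = original_size / compressed_size = 74312 / 55641.11 = 1.3356

Compression ratio = 1.3356


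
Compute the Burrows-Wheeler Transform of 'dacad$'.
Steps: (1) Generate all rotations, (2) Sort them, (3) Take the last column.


Rotations (sorted):
  0: $dacad -> last char: d
  1: acad$d -> last char: d
  2: ad$dac -> last char: c
  3: cad$da -> last char: a
  4: d$daca -> last char: a
  5: dacad$ -> last char: $


BWT = ddcaa$


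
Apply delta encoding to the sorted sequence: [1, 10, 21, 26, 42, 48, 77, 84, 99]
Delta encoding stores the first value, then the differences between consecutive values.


First value: 1
Deltas:
  10 - 1 = 9
  21 - 10 = 11
  26 - 21 = 5
  42 - 26 = 16
  48 - 42 = 6
  77 - 48 = 29
  84 - 77 = 7
  99 - 84 = 15


Delta encoded: [1, 9, 11, 5, 16, 6, 29, 7, 15]


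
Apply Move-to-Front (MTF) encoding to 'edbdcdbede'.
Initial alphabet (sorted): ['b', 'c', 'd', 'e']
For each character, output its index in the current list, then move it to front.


MTF encoding:
'e': index 3 in ['b', 'c', 'd', 'e'] -> ['e', 'b', 'c', 'd']
'd': index 3 in ['e', 'b', 'c', 'd'] -> ['d', 'e', 'b', 'c']
'b': index 2 in ['d', 'e', 'b', 'c'] -> ['b', 'd', 'e', 'c']
'd': index 1 in ['b', 'd', 'e', 'c'] -> ['d', 'b', 'e', 'c']
'c': index 3 in ['d', 'b', 'e', 'c'] -> ['c', 'd', 'b', 'e']
'd': index 1 in ['c', 'd', 'b', 'e'] -> ['d', 'c', 'b', 'e']
'b': index 2 in ['d', 'c', 'b', 'e'] -> ['b', 'd', 'c', 'e']
'e': index 3 in ['b', 'd', 'c', 'e'] -> ['e', 'b', 'd', 'c']
'd': index 2 in ['e', 'b', 'd', 'c'] -> ['d', 'e', 'b', 'c']
'e': index 1 in ['d', 'e', 'b', 'c'] -> ['e', 'd', 'b', 'c']


Output: [3, 3, 2, 1, 3, 1, 2, 3, 2, 1]


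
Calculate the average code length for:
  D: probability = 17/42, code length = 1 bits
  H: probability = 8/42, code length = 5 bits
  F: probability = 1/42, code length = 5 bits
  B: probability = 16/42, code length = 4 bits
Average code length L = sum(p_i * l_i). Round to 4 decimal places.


Weighted contributions p_i * l_i:
  D: (17/42) * 1 = 17/42
  H: (8/42) * 5 = 40/42
  F: (1/42) * 5 = 5/42
  B: (16/42) * 4 = 64/42
Sum = (17 + 40 + 5 + 64)/42 = 126/42

L = 126/42 = 3.0000 bits/symbol


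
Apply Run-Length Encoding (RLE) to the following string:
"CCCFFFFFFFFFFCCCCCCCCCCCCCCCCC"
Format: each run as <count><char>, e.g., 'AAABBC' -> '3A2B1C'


Scanning runs left to right:
  i=0: run of 'C' x 3 -> '3C'
  i=3: run of 'F' x 10 -> '10F'
  i=13: run of 'C' x 17 -> '17C'

RLE = 3C10F17C


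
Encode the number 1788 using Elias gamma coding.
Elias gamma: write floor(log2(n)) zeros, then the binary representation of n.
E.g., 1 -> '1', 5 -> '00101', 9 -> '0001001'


num_bits = floor(log2(1788)) + 1 = 11
leading_zeros = num_bits - 1 = 10
binary(1788) = 11011111100

Elias gamma(1788) = '0000000000' + '11011111100' = 000000000011011111100 (21 bits)


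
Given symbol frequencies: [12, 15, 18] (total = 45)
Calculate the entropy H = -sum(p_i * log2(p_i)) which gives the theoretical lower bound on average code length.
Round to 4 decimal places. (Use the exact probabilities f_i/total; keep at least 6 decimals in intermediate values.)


Per-symbol terms -p_i * log2(p_i) with p_i = f_i/45:
  p = 12/45 = 0.266667: log2(p) = -1.906891, -p*log2(p) = 0.508504
  p = 15/45 = 0.333333: log2(p) = -1.584963, -p*log2(p) = 0.528321
  p = 18/45 = 0.400000: log2(p) = -1.321928, -p*log2(p) = 0.528771
H = 0.508504 + 0.528321 + 0.528771 = 1.565596

H = 1.5656 bits/symbol


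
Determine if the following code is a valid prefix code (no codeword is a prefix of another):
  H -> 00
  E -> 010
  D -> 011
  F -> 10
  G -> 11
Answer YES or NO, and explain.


Checking each pair (does one codeword prefix another?):
  H='00' vs E='010': no prefix
  H='00' vs D='011': no prefix
  H='00' vs F='10': no prefix
  H='00' vs G='11': no prefix
  E='010' vs H='00': no prefix
  E='010' vs D='011': no prefix
  E='010' vs F='10': no prefix
  E='010' vs G='11': no prefix
  D='011' vs H='00': no prefix
  D='011' vs E='010': no prefix
  D='011' vs F='10': no prefix
  D='011' vs G='11': no prefix
  F='10' vs H='00': no prefix
  F='10' vs E='010': no prefix
  F='10' vs D='011': no prefix
  F='10' vs G='11': no prefix
  G='11' vs H='00': no prefix
  G='11' vs E='010': no prefix
  G='11' vs D='011': no prefix
  G='11' vs F='10': no prefix
No violation found over all pairs.

YES -- this is a valid prefix code. No codeword is a prefix of any other codeword.


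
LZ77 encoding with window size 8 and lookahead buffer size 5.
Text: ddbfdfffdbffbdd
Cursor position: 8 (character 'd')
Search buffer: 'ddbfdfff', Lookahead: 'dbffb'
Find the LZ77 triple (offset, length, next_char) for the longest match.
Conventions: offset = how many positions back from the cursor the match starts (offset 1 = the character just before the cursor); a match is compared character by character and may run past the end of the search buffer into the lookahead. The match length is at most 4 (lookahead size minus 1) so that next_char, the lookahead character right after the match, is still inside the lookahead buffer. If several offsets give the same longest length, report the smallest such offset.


Try each offset into the search buffer:
  offset=1 (pos 7, char 'f'): match length 0
  offset=2 (pos 6, char 'f'): match length 0
  offset=3 (pos 5, char 'f'): match length 0
  offset=4 (pos 4, char 'd'): match length 1
  offset=5 (pos 3, char 'f'): match length 0
  offset=6 (pos 2, char 'b'): match length 0
  offset=7 (pos 1, char 'd'): match length 3
  offset=8 (pos 0, char 'd'): match length 1
Longest match has length 3 at offset 7.
next_char = character at position 8 + 3 = 11 -> 'f'

Best match: offset=7, length=3 (matching 'dbf' starting at position 1)
LZ77 triple: (7, 3, 'f')


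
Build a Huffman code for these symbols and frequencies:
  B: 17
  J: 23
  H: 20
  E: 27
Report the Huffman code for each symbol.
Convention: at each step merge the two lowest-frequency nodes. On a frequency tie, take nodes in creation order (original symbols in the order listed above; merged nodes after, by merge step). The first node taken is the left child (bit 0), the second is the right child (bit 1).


Huffman tree construction:
Step 1: Merge B(17) + H(20) = 37
Step 2: Merge J(23) + E(27) = 50
Step 3: Merge (B+H)(37) + (J+E)(50) = 87
Read each symbol's code off the tree from the root (left child = 0, right child = 1).

Codes:
  B: 00 (length 2)
  J: 10 (length 2)
  H: 01 (length 2)
  E: 11 (length 2)
Average code length: 174/87 = 2.0000 bits/symbol


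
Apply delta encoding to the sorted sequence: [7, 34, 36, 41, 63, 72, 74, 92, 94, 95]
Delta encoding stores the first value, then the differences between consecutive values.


First value: 7
Deltas:
  34 - 7 = 27
  36 - 34 = 2
  41 - 36 = 5
  63 - 41 = 22
  72 - 63 = 9
  74 - 72 = 2
  92 - 74 = 18
  94 - 92 = 2
  95 - 94 = 1


Delta encoded: [7, 27, 2, 5, 22, 9, 2, 18, 2, 1]


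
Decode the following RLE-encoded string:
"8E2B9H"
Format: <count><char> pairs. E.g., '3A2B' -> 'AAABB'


Expanding each <count><char> pair:
  8E -> 'EEEEEEEE'
  2B -> 'BB'
  9H -> 'HHHHHHHHH'

Decoded = EEEEEEEEBBHHHHHHHHH


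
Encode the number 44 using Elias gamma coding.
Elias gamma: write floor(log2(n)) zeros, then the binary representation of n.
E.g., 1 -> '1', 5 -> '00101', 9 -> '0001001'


num_bits = floor(log2(44)) + 1 = 6
leading_zeros = num_bits - 1 = 5
binary(44) = 101100

Elias gamma(44) = '00000' + '101100' = 00000101100 (11 bits)


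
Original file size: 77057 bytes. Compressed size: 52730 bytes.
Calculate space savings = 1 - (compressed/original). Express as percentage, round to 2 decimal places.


ratio = compressed/original = 52730/77057 = 0.684299
savings = 1 - ratio = 1 - 0.684299 = 0.315701
as a percentage: 0.315701 * 100 = 31.57%

Space savings = 1 - 52730/77057 = 31.57%


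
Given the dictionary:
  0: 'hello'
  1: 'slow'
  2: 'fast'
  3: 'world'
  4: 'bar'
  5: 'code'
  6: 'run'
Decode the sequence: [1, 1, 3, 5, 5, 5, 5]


Look up each index in the dictionary:
  1 -> 'slow'
  1 -> 'slow'
  3 -> 'world'
  5 -> 'code'
  5 -> 'code'
  5 -> 'code'
  5 -> 'code'

Decoded: "slow slow world code code code code"


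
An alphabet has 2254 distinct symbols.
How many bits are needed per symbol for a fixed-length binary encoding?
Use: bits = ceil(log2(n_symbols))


log2(2254) = 11.1383
Bracket: 2^11 = 2048 < 2254 <= 2^12 = 4096
So ceil(log2(2254)) = 12

bits = ceil(log2(2254)) = ceil(11.1383) = 12 bits


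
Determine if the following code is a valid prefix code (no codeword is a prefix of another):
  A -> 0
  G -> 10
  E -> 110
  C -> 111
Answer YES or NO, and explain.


Checking each pair (does one codeword prefix another?):
  A='0' vs G='10': no prefix
  A='0' vs E='110': no prefix
  A='0' vs C='111': no prefix
  G='10' vs A='0': no prefix
  G='10' vs E='110': no prefix
  G='10' vs C='111': no prefix
  E='110' vs A='0': no prefix
  E='110' vs G='10': no prefix
  E='110' vs C='111': no prefix
  C='111' vs A='0': no prefix
  C='111' vs G='10': no prefix
  C='111' vs E='110': no prefix
No violation found over all pairs.

YES -- this is a valid prefix code. No codeword is a prefix of any other codeword.


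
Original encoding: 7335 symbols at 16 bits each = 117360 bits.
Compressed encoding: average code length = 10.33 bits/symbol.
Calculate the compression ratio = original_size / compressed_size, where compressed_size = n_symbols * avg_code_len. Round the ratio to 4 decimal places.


original_size = n_symbols * orig_bits = 7335 * 16 = 117360 bits
compressed_size = n_symbols * avg_code_len = 7335 * 10.33 = 75770.55 bits
ratio = original_size / compressed_size = 117360 / 75770.55 = 1.5489

Compression ratio = 1.5489


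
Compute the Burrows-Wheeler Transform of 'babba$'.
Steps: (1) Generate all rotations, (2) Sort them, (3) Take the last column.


Rotations (sorted):
  0: $babba -> last char: a
  1: a$babb -> last char: b
  2: abba$b -> last char: b
  3: ba$bab -> last char: b
  4: babba$ -> last char: $
  5: bba$ba -> last char: a


BWT = abbb$a


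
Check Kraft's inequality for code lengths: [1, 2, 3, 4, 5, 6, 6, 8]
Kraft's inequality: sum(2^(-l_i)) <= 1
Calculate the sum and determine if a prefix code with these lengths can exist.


Sum = 2^(-1) + 2^(-2) + 2^(-3) + 2^(-4) + 2^(-5) + 2^(-6) + 2^(-6) + 2^(-8)
    = 0.5 + 0.25 + 0.125 + 0.0625 + 0.03125 + 0.015625 + 0.015625 + 0.00390625
    = 257/256 = 1.00390625
Since 1.00390625 > 1, Kraft's inequality is NOT satisfied.
A prefix code with these lengths CANNOT exist.

Kraft sum = 1.00390625. Not satisfied.


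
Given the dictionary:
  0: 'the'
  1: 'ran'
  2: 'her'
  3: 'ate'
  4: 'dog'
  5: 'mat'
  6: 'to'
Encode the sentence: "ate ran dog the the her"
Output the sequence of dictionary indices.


Look up each word in the dictionary:
  'ate' -> 3
  'ran' -> 1
  'dog' -> 4
  'the' -> 0
  'the' -> 0
  'her' -> 2

Encoded: [3, 1, 4, 0, 0, 2]


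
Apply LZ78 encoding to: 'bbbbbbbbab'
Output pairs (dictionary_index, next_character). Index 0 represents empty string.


LZ78 encoding steps:
Dictionary: {0: ''}
Step 1: w='' (idx 0), next='b' -> output (0, 'b'), add 'b' as idx 1
Step 2: w='b' (idx 1), next='b' -> output (1, 'b'), add 'bb' as idx 2
Step 3: w='bb' (idx 2), next='b' -> output (2, 'b'), add 'bbb' as idx 3
Step 4: w='bb' (idx 2), next='a' -> output (2, 'a'), add 'bba' as idx 4
Step 5: w='b' (idx 1), end of input -> output (1, '')


Encoded: [(0, 'b'), (1, 'b'), (2, 'b'), (2, 'a'), (1, '')]


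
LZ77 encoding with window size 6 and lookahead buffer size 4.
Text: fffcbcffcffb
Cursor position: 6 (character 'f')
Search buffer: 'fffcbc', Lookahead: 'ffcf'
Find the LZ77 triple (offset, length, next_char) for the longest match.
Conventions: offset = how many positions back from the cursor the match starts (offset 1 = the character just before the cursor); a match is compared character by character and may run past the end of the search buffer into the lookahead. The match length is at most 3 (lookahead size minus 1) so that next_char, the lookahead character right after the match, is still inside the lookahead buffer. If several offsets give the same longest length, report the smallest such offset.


Try each offset into the search buffer:
  offset=1 (pos 5, char 'c'): match length 0
  offset=2 (pos 4, char 'b'): match length 0
  offset=3 (pos 3, char 'c'): match length 0
  offset=4 (pos 2, char 'f'): match length 1
  offset=5 (pos 1, char 'f'): match length 3
  offset=6 (pos 0, char 'f'): match length 2
Longest match has length 3 at offset 5.
next_char = character at position 6 + 3 = 9 -> 'f'

Best match: offset=5, length=3 (matching 'ffc' starting at position 1)
LZ77 triple: (5, 3, 'f')


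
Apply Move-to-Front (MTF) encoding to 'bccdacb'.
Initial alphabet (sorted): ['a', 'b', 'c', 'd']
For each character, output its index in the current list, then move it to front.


MTF encoding:
'b': index 1 in ['a', 'b', 'c', 'd'] -> ['b', 'a', 'c', 'd']
'c': index 2 in ['b', 'a', 'c', 'd'] -> ['c', 'b', 'a', 'd']
'c': index 0 in ['c', 'b', 'a', 'd'] -> ['c', 'b', 'a', 'd']
'd': index 3 in ['c', 'b', 'a', 'd'] -> ['d', 'c', 'b', 'a']
'a': index 3 in ['d', 'c', 'b', 'a'] -> ['a', 'd', 'c', 'b']
'c': index 2 in ['a', 'd', 'c', 'b'] -> ['c', 'a', 'd', 'b']
'b': index 3 in ['c', 'a', 'd', 'b'] -> ['b', 'c', 'a', 'd']


Output: [1, 2, 0, 3, 3, 2, 3]


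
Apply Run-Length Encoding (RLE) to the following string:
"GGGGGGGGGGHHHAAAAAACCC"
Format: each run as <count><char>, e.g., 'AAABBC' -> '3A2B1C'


Scanning runs left to right:
  i=0: run of 'G' x 10 -> '10G'
  i=10: run of 'H' x 3 -> '3H'
  i=13: run of 'A' x 6 -> '6A'
  i=19: run of 'C' x 3 -> '3C'

RLE = 10G3H6A3C


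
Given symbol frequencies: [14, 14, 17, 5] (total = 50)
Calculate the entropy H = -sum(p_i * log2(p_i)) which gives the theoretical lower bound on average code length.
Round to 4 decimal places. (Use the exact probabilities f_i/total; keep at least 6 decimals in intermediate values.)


Per-symbol terms -p_i * log2(p_i) with p_i = f_i/50:
  p = 14/50 = 0.280000: log2(p) = -1.836501, -p*log2(p) = 0.514220
  p = 14/50 = 0.280000: log2(p) = -1.836501, -p*log2(p) = 0.514220
  p = 17/50 = 0.340000: log2(p) = -1.556393, -p*log2(p) = 0.529174
  p = 5/50 = 0.100000: log2(p) = -3.321928, -p*log2(p) = 0.332193
H = 0.514220 + 0.514220 + 0.529174 + 0.332193 = 1.889807

H = 1.8898 bits/symbol


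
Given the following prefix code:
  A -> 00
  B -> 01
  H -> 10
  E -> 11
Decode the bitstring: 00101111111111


Decoding step by step:
Bits 00 -> A
Bits 10 -> H
Bits 11 -> E
Bits 11 -> E
Bits 11 -> E
Bits 11 -> E
Bits 11 -> E


Decoded message: AHEEEEE


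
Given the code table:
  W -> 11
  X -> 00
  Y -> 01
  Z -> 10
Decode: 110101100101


Decoding:
11 -> W
01 -> Y
01 -> Y
10 -> Z
01 -> Y
01 -> Y


Result: WYYZYY


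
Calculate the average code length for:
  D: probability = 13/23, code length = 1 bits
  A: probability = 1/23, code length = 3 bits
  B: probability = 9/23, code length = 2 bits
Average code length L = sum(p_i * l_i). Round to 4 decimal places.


Weighted contributions p_i * l_i:
  D: (13/23) * 1 = 13/23
  A: (1/23) * 3 = 3/23
  B: (9/23) * 2 = 18/23
Sum = (13 + 3 + 18)/23 = 34/23

L = 34/23 = 1.4783 bits/symbol


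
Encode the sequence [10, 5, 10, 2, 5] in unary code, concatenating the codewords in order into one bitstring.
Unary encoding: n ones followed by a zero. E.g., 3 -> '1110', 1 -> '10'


Encode each number as n ones followed by a terminating 0:
  10 -> 11111111110 (11 bits)
  5 -> 111110 (6 bits)
  10 -> 11111111110 (11 bits)
  2 -> 110 (3 bits)
  5 -> 111110 (6 bits)
Total length = 11 + 6 + 11 + 3 + 6 = 37 bits.

Unary([10, 5, 10, 2, 5]) = 1111111111011111011111111110110111110 (37 bits)
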